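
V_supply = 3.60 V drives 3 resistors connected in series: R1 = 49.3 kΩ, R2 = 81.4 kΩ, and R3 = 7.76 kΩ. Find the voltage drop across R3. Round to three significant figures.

Total series resistance ΣR = 49.3 + 81.4 + 7.76 = 138.5 kΩ.
By the voltage-divider rule, V = 3.60 × 7.760/138.5 = 0.2018 V.

V ≈ 0.202 V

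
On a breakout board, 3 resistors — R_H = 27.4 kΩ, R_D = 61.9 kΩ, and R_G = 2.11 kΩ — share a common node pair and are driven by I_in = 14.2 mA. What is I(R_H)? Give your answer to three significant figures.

I ≈ 0.984 mA

Total conductance ΣG = 1/27.4 + 1/61.9 + 1/2.11 = 0.5266 (units of 1/kΩ).
R_H takes the fraction G_k/ΣG = 0.03650/0.5266 = 0.06931, so I = 14.2 × 0.06931 = 0.9842 mA.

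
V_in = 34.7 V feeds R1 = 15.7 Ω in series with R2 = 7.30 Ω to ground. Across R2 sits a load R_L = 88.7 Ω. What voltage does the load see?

V_out ≈ 10.4 V

First combine the lower leg with the load: R2 ‖ R_L = 6.745 Ω.
Voltage divider with the loaded lower leg: V_out = 34.7 × 6.745/(15.7 + 6.745) = 34.7 × 0.3005 = 10.43 V.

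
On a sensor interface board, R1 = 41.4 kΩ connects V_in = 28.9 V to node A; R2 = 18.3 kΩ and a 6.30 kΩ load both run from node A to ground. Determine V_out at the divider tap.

V_out ≈ 2.94 V

R2 ‖ R_L = (18.3 × 6.30)/(18.3 + 6.30) = 4.687 kΩ.
Now apply the divider: V_out = 28.9 × 0.1017 = 2.939 V.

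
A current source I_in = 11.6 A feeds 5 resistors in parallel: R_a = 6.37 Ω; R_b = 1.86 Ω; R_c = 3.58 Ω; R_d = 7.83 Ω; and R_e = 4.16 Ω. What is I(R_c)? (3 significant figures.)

ΣG = 1/6.37 + 1/1.86 + 1/3.58 + 1/7.83 + 1/4.16 = 1.342.
R_c takes the fraction G_k/ΣG = 0.2793/1.342 = 0.2081, so I = 11.6 × 0.2081 = 2.414 A.

I ≈ 2.41 A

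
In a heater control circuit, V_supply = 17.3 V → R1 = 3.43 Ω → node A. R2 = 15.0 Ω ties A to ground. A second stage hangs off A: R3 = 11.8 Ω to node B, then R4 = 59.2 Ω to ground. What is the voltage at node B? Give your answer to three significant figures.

V_B ≈ 11.3 V

Looking into the second stage from A: R3 + R4 = 71.00 Ω appears in parallel with R2.
R2 ‖ (R3+R4) = 12.38 Ω.
V_A = 17.3 × 12.38/(3.43 + 12.38) = 13.55 V.
Stage 2 is unloaded, so V_B = V_A · R4/(R3+R4) = 13.55 × 59.2/71.00 = 11.30 V.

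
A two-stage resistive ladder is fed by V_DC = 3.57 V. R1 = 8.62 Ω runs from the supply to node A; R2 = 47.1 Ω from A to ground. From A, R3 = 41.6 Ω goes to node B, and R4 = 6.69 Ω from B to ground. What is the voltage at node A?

Looking into the second stage from A: R3 + R4 = 48.29 Ω appears in parallel with R2.
R2 ‖ (R3+R4) = 23.84 Ω.
First divider: V_A = V_DC · 23.84/(8.62 + 23.84) = 2.622 V.

V_A ≈ 2.62 V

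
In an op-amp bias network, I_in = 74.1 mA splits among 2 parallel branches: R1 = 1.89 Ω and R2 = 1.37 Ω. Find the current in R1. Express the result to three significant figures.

For two parallel branches, I_k = I_in · (other R)/(sum of R).
I(R1) = 74.1 × 1.37/(1.89 + 1.37) = 74.1 × 0.4202 = 31.14 mA.

I ≈ 31.1 mA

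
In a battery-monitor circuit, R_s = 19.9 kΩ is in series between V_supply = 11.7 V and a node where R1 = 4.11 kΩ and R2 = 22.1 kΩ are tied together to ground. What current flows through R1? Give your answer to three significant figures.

I ≈ 0.422 mA

Combine the parallel branches: R_p = (1/4.11 + 1/22.1)⁻¹ = 3.466 kΩ.
Node voltage V_A = V_supply · R_p/(R_s + R_p) = 11.7 × 0.1483 = 1.735 V.
I(R1) = V_A / R1 = 1.735/4.11 = 0.4222 mA.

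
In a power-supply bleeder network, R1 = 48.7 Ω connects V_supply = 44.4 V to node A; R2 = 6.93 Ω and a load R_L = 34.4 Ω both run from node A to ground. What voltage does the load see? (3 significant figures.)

V_out ≈ 4.70 V

First combine the lower leg with the load: R2 ‖ R_L = 5.768 Ω.
Now apply the divider: V_out = 44.4 × 0.1059 = 4.702 V.
(Unloaded it would be 5.53 V; the load pulls it down.)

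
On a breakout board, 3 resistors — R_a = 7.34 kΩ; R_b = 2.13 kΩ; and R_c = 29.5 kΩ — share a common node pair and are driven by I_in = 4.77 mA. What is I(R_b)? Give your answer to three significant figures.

ΣG = 1/7.34 + 1/2.13 + 1/29.5 = 0.6396.
By the current-divider rule, I = I_in · G_k/ΣG = 4.77 × 0.7340 = 3.501 mA.

I ≈ 3.50 mA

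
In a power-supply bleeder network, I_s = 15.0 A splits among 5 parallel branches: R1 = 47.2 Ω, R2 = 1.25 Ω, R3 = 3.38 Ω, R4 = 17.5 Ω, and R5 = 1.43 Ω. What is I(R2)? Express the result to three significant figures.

ΣG = 1/47.2 + 1/1.25 + 1/3.38 + 1/17.5 + 1/1.43 = 1.873.
By the current-divider rule, I = I_s · G_k/ΣG = 15.0 × 0.4270 = 6.405 A.

I ≈ 6.41 A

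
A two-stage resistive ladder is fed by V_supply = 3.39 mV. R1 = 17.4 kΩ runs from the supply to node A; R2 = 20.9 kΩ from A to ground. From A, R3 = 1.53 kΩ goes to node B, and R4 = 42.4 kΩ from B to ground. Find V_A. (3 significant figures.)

V_A ≈ 1.52 mV

The second stage (R3 + R4 = 43.93 kΩ) loads node A in parallel with R2.
Effective lower resistance at A: R2 ‖ 43.93 = 14.16 kΩ.
V_A = 3.39 × 14.16/(17.4 + 14.16) = 1.521 mV.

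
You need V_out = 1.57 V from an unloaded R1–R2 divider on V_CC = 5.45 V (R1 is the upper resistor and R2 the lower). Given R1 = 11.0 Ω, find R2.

R2 ≈ 4.45 Ω

V_out/V_CC = R2/(R1+R2) = 0.2881.
Rearranging, R2 = R1·k/(1−k) = 11.0 × 0.4046 = 4.451 Ω.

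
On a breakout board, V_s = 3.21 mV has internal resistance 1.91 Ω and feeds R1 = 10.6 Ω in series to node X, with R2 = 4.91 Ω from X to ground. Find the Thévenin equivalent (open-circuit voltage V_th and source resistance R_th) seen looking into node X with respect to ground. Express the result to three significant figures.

V_th ≈ 0.905 mV, R_th ≈ 3.53 Ω

R1' = 1.91 + 10.6 = 12.51 Ω (source resistance + R1).
Open-circuit (no load on X): V_th = V_s · R2/(R1' + R2) = 3.21 × 4.91/(12.51 + 4.91) = 0.9048 mV.
Looking into X with the source shorted: R_th = R1'·R2/(R1'+R2) = 12.51 × 4.91/17.42 = 3.526 Ω.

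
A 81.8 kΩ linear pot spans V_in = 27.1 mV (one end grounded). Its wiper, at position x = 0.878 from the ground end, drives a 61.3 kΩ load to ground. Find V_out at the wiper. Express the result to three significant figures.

The pot divides into 9.980 kΩ above the wiper and 71.82 kΩ below.
Lower segment in parallel with the load: 71.82 ‖ 61.3 = 33.07 kΩ.
V_out = 27.1 × 33.07/(9.980 + 33.07) = 20.82 mV.

V_out ≈ 20.8 mV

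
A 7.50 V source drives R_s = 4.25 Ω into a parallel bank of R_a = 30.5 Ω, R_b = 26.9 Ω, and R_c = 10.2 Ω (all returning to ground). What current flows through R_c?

Parallel bank: R_p = 1/(1/30.5 + 1/26.9 + 1/10.2) = 5.952 Ω.
V_A = 7.50 × 5.952/10.20 = 4.376 V.
Branch current I = V_A/R_c = 4.376/10.2 = 0.4290 A.
(Equivalently: I_total = 0.7351 A, then current-divider fraction G_k/ΣG = 0.5836.)

I ≈ 0.429 A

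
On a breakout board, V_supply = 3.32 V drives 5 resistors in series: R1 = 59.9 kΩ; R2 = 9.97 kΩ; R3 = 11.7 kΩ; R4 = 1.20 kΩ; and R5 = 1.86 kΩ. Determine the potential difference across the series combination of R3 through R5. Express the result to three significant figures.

Series total: ΣR = 59.9 + 9.97 + 11.7 + 1.20 + 1.86 = 84.63 kΩ.
R_{R3..R5} = 11.7 + 1.20 + 1.86 = 14.76 kΩ.
V = V_supply · R/ΣR = 3.32 × 0.1744 = 0.5790 V.

V ≈ 0.579 V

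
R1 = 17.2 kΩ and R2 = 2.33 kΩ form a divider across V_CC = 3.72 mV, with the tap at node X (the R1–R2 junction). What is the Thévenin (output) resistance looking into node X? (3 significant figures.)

R_th ≈ 2.05 kΩ

Looking into X with the source shorted: R_th = R1·R2/(R1+R2) = 17.20 × 2.33/19.53 = 2.052 kΩ.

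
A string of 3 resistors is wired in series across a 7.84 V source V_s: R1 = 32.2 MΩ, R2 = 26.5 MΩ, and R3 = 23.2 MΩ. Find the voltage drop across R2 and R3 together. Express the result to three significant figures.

V ≈ 4.76 V

Series total: ΣR = 32.2 + 26.5 + 23.2 = 81.90 MΩ.
R_{R2..R3} = 26.5 + 23.2 = 49.70 MΩ.
Voltage divider: V = V_s · (49.70 / 81.90) = 7.84 × 0.6068 = 4.758 V.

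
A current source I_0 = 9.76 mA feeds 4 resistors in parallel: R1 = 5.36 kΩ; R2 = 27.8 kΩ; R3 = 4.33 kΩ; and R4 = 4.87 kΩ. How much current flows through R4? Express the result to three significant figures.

I ≈ 3.04 mA

Total conductance ΣG = 1/5.36 + 1/27.8 + 1/4.33 + 1/4.87 = 0.6588 (units of 1/kΩ).
By the current-divider rule, I = I_0 · G_k/ΣG = 9.76 × 0.3117 = 3.042 mA.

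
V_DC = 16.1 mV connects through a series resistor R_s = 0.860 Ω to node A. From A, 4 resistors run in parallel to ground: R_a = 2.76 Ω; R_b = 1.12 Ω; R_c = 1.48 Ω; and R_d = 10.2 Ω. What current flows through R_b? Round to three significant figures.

I ≈ 5.24 mA

Combine the parallel branches: R_p = (1/2.76 + 1/1.12 + 1/1.48 + 1/10.2)⁻¹ = 0.4929 Ω.
V_A = 16.1 × 0.4929/1.353 = 5.866 mV.
I(R_b) = V_A / R_b = 5.866/1.12 = 5.237 mA.
(Equivalently: I_total = 11.90 mA, then current-divider fraction G_k/ΣG = 0.4401.)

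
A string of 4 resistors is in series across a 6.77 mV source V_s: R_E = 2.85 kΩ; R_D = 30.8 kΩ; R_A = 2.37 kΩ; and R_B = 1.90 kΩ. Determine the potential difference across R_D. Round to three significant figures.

ΣR = 2.85 + 30.8 + 2.37 + 1.90 = 37.92 kΩ.
By the voltage-divider rule, V = 6.77 × 30.80/37.92 = 5.499 mV.

V ≈ 5.50 mV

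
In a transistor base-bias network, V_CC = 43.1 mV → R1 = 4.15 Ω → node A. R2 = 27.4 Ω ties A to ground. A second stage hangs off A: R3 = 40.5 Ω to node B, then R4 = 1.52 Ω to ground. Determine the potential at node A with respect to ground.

The second stage (R3 + R4 = 42.02 Ω) loads node A in parallel with R2.
Effective lower resistance at A: R2 ‖ 42.02 = 16.59 Ω.
V_A = 43.1 × 16.59/(4.15 + 16.59) = 34.47 mV.

V_A ≈ 34.5 mV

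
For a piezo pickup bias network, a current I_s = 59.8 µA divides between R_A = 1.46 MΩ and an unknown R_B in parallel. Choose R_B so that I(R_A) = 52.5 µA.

R_B ≈ 10.5 MΩ

Two-branch current divider: I_A = I_s · R_B/(R_A + R_B).
With f = 0.8779, R_B = R_A · f/(1−f) = 1.46 × 7.192 = 10.50 MΩ.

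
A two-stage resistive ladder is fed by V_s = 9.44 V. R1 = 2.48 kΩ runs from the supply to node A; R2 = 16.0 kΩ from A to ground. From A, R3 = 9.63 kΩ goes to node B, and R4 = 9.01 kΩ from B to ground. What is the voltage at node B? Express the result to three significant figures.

V_B ≈ 3.54 V

Looking into the second stage from A: R3 + R4 = 18.64 kΩ appears in parallel with R2.
R2 ‖ (R3+R4) = 8.610 kΩ.
First divider: V_A = V_s · 8.610/(2.48 + 8.610) = 7.329 V.
Stage 2 is unloaded, so V_B = V_A · R4/(R3+R4) = 7.329 × 9.01/18.64 = 3.543 V.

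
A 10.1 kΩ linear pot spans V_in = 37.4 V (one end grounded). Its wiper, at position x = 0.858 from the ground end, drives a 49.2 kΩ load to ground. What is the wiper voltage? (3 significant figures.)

V_out ≈ 31.3 V

Lower segment x·R_p = 8.666 kΩ; upper segment (1−x)·R_p = 1.434 kΩ.
(x·R_p) ‖ R_L = 7.368 kΩ.
Loaded-divider output: V_out = 37.4 × 0.8371 = 31.31 V.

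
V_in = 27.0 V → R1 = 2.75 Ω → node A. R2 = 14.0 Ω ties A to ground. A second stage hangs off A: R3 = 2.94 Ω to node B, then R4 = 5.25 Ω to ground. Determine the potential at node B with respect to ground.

The second stage (R3 + R4 = 8.190 Ω) loads node A in parallel with R2.
R2 ‖ (R3+R4) = 5.167 Ω.
First divider: V_A = V_in · 5.167/(2.75 + 5.167) = 17.62 V.
Then the unloaded second divider: V_B = V_A × R4/(R3+R4) = 17.62 × 0.6410 = 11.30 V.

V_B ≈ 11.3 V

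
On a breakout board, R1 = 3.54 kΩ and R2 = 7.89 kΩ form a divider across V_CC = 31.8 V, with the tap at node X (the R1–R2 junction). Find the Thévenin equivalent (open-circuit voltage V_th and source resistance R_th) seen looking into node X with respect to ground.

Open-circuit (no load on X): V_th = V_CC · R2/(R1 + R2) = 31.8 × 7.89/(3.540 + 7.89) = 21.95 V.
Zeroing V_CC shorts the top of R1 to ground, so R_th = R1 ‖ R2 = 2.444 kΩ.

V_th ≈ 22.0 V, R_th ≈ 2.44 kΩ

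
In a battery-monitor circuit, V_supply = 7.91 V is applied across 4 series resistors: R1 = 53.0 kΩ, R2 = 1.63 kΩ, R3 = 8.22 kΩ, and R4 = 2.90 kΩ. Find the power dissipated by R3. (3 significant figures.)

Series current I = V_supply/ΣR = 7.91/65.75 = 0.1203 mA.
P(R3) = I²·R3 = (0.1203)² × 8.22 = 0.1190 mW.

P ≈ 0.119 mW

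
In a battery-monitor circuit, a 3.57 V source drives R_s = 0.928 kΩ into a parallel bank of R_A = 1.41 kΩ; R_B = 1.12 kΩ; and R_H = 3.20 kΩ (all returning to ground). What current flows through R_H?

I ≈ 0.402 mA

Equivalent of the parallel group: R_p = 0.5223 kΩ.
V_A by voltage divider: V_A = 3.57 × 0.5223/(0.928 + 0.5223) = 1.286 V.
Branch current I = V_A/R_H = 1.286/3.20 = 0.4018 mA.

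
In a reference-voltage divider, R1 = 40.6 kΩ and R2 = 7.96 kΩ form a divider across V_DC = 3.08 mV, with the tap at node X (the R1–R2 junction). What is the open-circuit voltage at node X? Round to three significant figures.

V_th ≈ 0.505 mV

V_th is the unloaded tap voltage: V_DC · R2/(R1+R2) = 3.08 × 0.1639 = 0.5049 mV.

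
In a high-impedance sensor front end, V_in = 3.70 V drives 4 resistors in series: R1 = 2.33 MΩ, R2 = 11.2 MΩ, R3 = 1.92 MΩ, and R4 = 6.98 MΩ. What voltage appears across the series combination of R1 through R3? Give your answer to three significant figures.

V ≈ 2.55 V

Total series resistance ΣR = 2.33 + 11.2 + 1.92 + 6.98 = 22.43 MΩ.
R_{R1..R3} = 2.33 + 11.2 + 1.92 = 15.45 MΩ.
Voltage divider: V = V_in · (15.45 / 22.43) = 3.70 × 0.6888 = 2.549 V.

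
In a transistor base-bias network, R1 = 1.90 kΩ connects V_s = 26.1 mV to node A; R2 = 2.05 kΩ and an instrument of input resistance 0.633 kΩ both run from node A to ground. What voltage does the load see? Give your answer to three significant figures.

V_out ≈ 5.30 mV

First combine the lower leg with the load: R2 ‖ R_L = 0.4837 kΩ.
Now apply the divider: V_out = 26.1 × 0.2029 = 5.296 mV.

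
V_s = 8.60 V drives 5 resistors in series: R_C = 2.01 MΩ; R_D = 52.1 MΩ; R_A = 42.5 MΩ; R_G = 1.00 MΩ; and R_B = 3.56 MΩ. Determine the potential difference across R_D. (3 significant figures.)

V ≈ 4.43 V

Series total: ΣR = 2.01 + 52.1 + 42.5 + 1.00 + 3.56 = 101.2 MΩ.
Voltage divider: V = V_s · (52.10 / 101.2) = 8.60 × 0.5150 = 4.429 V.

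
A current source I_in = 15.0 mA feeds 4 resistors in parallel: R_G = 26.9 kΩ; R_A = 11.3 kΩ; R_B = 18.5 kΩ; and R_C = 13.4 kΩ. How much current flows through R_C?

ΣG = 1/26.9 + 1/11.3 + 1/18.5 + 1/13.4 = 0.2544.
R_C takes the fraction G_k/ΣG = 0.07463/0.2544 = 0.2934, so I = 15.0 × 0.2934 = 4.401 mA.

I ≈ 4.40 mA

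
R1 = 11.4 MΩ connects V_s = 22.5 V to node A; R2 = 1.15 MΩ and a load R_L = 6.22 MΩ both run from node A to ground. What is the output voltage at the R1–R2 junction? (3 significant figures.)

R2 ‖ R_L = (1.15 × 6.22)/(1.15 + 6.22) = 0.9706 MΩ.
Now apply the divider: V_out = 22.5 × 0.07846 = 1.765 V.

V_out ≈ 1.77 V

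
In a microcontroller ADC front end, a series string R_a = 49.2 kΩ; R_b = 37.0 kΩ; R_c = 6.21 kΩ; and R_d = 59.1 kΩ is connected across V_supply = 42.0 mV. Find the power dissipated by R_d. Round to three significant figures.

Series current I = V_supply/ΣR = 42.0/151.5 = 0.2772 µA.
V(R_d) = I·R = 16.38 mV; P = V·I = 16.38 × 0.2772 = 4.542 nW.

P ≈ 4.54 nW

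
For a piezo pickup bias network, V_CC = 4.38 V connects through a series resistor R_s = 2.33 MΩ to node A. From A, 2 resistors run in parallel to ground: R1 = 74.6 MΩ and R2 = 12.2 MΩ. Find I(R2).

Equivalent of the parallel group: R_p = 10.49 MΩ.
V_A by voltage divider: V_A = 4.38 × 10.49/(2.33 + 10.49) = 3.584 V.
I(R2) = V_A / R2 = 3.584/12.2 = 0.2937 µA.

I ≈ 0.294 µA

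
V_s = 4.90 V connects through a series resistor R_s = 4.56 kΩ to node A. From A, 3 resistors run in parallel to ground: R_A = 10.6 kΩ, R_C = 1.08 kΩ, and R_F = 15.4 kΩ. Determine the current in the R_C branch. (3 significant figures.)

I ≈ 0.763 mA

Parallel bank: R_p = 1/(1/10.6 + 1/1.08 + 1/15.4) = 0.9215 kΩ.
V_A = 4.90 × 0.9215/5.481 = 0.8237 V.
I(R_C) = V_A / R_C = 0.8237/1.08 = 0.7627 mA.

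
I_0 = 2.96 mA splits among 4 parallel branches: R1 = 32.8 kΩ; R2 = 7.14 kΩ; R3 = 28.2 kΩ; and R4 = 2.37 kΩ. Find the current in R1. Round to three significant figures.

I ≈ 0.144 mA

Conductances: ΣG = 1/32.8 + 1/7.14 + 1/28.2 + 1/2.37 = 0.6279 (1/kΩ).
By the current-divider rule, I = I_0 · G_k/ΣG = 2.96 × 0.04855 = 0.1437 mA.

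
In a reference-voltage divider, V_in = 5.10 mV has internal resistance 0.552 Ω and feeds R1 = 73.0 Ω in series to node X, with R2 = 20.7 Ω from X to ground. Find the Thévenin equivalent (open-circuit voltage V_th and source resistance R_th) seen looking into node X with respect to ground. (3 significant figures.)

V_th ≈ 1.12 mV, R_th ≈ 16.2 Ω

R1' = 0.552 + 73.0 = 73.55 Ω (source resistance + R1).
Open-circuit (no load on X): V_th = V_in · R2/(R1' + R2) = 5.10 × 20.7/(73.55 + 20.7) = 1.120 mV.
Looking into X with the source shorted: R_th = R1'·R2/(R1'+R2) = 73.55 × 20.7/94.25 = 16.15 Ω.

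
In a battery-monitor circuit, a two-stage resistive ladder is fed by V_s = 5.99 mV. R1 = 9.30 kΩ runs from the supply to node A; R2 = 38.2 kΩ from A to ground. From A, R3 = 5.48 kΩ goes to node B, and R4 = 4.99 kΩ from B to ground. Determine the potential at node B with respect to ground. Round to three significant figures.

V_B ≈ 1.34 mV

Looking into the second stage from A: R3 + R4 = 10.47 kΩ appears in parallel with R2.
R2 ‖ (R3+R4) = 8.218 kΩ.
So V_A = 5.99 × 0.4691 = 2.810 mV.
V_B = V_A × 0.4766 = 1.339 mV.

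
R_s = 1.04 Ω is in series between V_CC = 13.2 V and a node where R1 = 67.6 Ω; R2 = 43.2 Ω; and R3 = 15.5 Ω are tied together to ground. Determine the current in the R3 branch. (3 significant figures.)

Parallel bank: R_p = 1/(1/67.6 + 1/43.2 + 1/15.5) = 9.760 Ω.
Node voltage V_A = V_CC · R_p/(R_s + R_p) = 13.2 × 0.9037 = 11.93 V.
Branch current I = V_A/R3 = 11.93/15.5 = 0.7696 A.
(Check via current divider: I_total = 1.222 A; share G_k/ΣG = 0.6297 → same result.)

I ≈ 0.770 A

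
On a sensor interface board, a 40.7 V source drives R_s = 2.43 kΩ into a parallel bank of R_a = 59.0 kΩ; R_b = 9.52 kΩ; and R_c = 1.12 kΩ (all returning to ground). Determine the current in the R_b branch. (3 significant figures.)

I ≈ 1.23 mA

Parallel bank: R_p = 1/(1/59.0 + 1/9.52 + 1/1.12) = 0.9854 kΩ.
Node voltage V_A = V_in · R_p/(R_s + R_p) = 40.7 × 0.2885 = 11.74 V.
I(R_b) = V_A / R_b = 11.74/9.52 = 1.233 mA.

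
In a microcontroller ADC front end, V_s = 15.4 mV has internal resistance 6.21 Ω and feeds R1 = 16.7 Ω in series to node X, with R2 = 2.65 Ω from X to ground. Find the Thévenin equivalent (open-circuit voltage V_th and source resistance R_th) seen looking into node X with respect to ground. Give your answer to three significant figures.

V_th ≈ 1.60 mV, R_th ≈ 2.38 Ω

R1' = 6.21 + 16.7 = 22.91 Ω (source resistance + R1).
V_th is the unloaded tap voltage: V_s · R2/(R1'+R2) = 15.4 × 0.1037 = 1.597 mV.
Zeroing V_s shorts the top of R1' to ground, so R_th = R1' ‖ R2 = 2.375 Ω.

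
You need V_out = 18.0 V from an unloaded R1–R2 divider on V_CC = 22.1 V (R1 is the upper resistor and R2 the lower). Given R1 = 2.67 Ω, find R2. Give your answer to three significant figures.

V_out/V_CC = R2/(R1+R2) = 0.8145.
So R2 = R1 · V_out/(V_CC − V_out) = 2.67 × 18.0/(22.1 − 18.0) = 2.67 × 4.390 = 11.72 Ω.

R2 ≈ 11.7 Ω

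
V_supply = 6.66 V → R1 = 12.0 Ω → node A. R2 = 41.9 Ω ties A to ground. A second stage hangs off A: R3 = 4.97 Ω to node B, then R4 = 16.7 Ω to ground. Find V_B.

Looking into the second stage from A: R3 + R4 = 21.67 Ω appears in parallel with R2.
Effective lower resistance at A: R2 ‖ 21.67 = 14.28 Ω.
So V_A = 6.66 × 0.5434 = 3.619 V.
V_B = V_A × 0.7707 = 2.789 V.

V_B ≈ 2.79 V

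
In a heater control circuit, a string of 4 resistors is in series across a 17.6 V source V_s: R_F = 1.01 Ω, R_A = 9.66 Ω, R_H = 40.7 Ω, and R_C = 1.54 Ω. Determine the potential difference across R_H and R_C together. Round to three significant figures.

V ≈ 14.1 V

Series total: ΣR = 1.01 + 9.66 + 40.7 + 1.54 = 52.91 Ω.
R_{R_H..R_C} = 40.7 + 1.54 = 42.24 Ω.
V = V_s · R/ΣR = 17.6 × 0.7983 = 14.05 V.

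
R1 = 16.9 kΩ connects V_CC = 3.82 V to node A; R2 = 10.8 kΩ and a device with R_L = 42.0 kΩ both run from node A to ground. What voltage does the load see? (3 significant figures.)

First combine the lower leg with the load: R2 ‖ R_L = 8.591 kΩ.
Now apply the divider: V_out = 3.82 × 0.3370 = 1.287 V.

V_out ≈ 1.29 V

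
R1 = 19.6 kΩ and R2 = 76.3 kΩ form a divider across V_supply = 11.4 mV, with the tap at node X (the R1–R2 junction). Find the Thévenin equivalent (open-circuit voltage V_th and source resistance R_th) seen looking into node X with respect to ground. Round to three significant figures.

Open-circuit (no load on X): V_th = V_supply · R2/(R1 + R2) = 11.4 × 76.3/(19.60 + 76.3) = 9.070 mV.
Zeroing V_supply shorts the top of R1 to ground, so R_th = R1 ‖ R2 = 15.59 kΩ.

V_th ≈ 9.07 mV, R_th ≈ 15.6 kΩ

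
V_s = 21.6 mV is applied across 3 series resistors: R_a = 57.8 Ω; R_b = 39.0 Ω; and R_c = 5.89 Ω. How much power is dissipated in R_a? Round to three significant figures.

The common current is I = 21.6/102.7 = 0.2103 mA.
P = I²R = 0.04424 × 57.8 = 2.557 µW.

P ≈ 2.56 µW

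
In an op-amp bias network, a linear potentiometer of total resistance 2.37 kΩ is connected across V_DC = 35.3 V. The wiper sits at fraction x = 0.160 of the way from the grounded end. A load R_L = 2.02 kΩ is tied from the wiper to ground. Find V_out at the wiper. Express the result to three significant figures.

Lower segment x·R_p = 0.3792 kΩ; upper segment (1−x)·R_p = 1.991 kΩ.
R_L loads the lower segment: effective lower R = 0.3193 kΩ.
Then V_out = V_DC · 0.3193/(1.991 + 0.3193) = 4.879 V.

V_out ≈ 4.88 V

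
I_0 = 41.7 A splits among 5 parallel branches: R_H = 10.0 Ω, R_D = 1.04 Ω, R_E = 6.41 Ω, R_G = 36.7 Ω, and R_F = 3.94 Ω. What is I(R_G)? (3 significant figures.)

Total conductance ΣG = 1/10.0 + 1/1.04 + 1/6.41 + 1/36.7 + 1/3.94 = 1.499 (units of 1/Ω).
R_G takes the fraction G_k/ΣG = 0.02725/1.499 = 0.01818, so I = 41.7 × 0.01818 = 0.7582 A.

I ≈ 0.758 A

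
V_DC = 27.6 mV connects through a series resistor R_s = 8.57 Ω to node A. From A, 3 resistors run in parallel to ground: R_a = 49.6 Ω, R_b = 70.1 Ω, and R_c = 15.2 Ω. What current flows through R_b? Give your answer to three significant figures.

Parallel bank: R_p = 1/(1/49.6 + 1/70.1 + 1/15.2) = 9.978 Ω.
Node voltage V_A = V_DC · R_p/(R_s + R_p) = 27.6 × 0.5380 = 14.85 mV.
Branch current I = V_A/R_b = 14.85/70.1 = 0.2118 mA.

I ≈ 0.212 mA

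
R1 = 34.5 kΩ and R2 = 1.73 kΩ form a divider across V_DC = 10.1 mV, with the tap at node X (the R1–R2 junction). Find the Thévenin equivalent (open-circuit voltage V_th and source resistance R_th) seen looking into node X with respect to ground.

V_th is the unloaded tap voltage: V_DC · R2/(R1+R2) = 10.1 × 0.04775 = 0.4823 mV.
With V_DC suppressed (replaced by a short), R_th = R1 ‖ R2 = (34.50 × 1.73)/(34.50 + 1.73) = 1.647 kΩ.

V_th ≈ 0.482 mV, R_th ≈ 1.65 kΩ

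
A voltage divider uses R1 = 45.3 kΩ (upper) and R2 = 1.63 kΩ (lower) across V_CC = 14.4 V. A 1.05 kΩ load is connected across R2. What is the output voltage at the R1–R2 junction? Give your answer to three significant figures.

R2 ‖ R_L = (1.63 × 1.05)/(1.63 + 1.05) = 0.6386 kΩ.
Voltage divider with the loaded lower leg: V_out = 14.4 × 0.6386/(45.3 + 0.6386) = 14.4 × 0.01390 = 0.2002 V.

V_out ≈ 0.200 V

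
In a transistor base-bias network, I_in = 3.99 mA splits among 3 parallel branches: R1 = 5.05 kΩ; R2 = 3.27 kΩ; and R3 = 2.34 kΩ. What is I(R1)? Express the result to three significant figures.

Total conductance ΣG = 1/5.05 + 1/3.27 + 1/2.34 = 0.9312 (units of 1/kΩ).
Current divider: I(R1) = I_in · G_k/ΣG = 3.99 × (0.1980/0.9312) = 3.99 × 0.2127 = 0.8485 mA.

I ≈ 0.848 mA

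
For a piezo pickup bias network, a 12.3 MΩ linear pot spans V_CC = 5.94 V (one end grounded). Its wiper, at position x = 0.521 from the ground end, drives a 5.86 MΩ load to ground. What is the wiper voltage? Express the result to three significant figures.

V_out ≈ 2.03 V

Lower segment x·R_p = 6.408 MΩ; upper segment (1−x)·R_p = 5.892 MΩ.
(x·R_p) ‖ R_L = 3.061 MΩ.
V_out = 5.94 × 3.061/(5.892 + 3.061) = 2.031 V.
(Unloaded: V_out = x·V_CC = 3.09 V.)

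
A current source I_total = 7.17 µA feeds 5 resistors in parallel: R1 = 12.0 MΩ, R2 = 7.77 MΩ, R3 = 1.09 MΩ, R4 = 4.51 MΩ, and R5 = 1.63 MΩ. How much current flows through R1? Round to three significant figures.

Total conductance ΣG = 1/12.0 + 1/7.77 + 1/1.09 + 1/4.51 + 1/1.63 = 1.965 (units of 1/MΩ).
By the current-divider rule, I = I_total · G_k/ΣG = 7.17 × 0.04242 = 0.3041 µA.

I ≈ 0.304 µA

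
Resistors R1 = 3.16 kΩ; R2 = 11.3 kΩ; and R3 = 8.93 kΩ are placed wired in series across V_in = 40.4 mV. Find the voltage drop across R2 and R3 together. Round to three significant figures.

V ≈ 34.9 mV

Series total: ΣR = 3.16 + 11.3 + 8.93 = 23.39 kΩ.
R_{R2..R3} = 11.3 + 8.93 = 20.23 kΩ.
Voltage divider: V = V_in · (20.23 / 23.39) = 40.4 × 0.8649 = 34.94 mV.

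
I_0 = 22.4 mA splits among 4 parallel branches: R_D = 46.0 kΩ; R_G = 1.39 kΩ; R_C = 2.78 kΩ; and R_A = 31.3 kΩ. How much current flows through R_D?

I ≈ 0.430 mA

Conductances: ΣG = 1/46.0 + 1/1.39 + 1/2.78 + 1/31.3 = 1.133 (1/kΩ).
R_D takes the fraction G_k/ΣG = 0.02174/1.133 = 0.01919, so I = 22.4 × 0.01919 = 0.4299 mA.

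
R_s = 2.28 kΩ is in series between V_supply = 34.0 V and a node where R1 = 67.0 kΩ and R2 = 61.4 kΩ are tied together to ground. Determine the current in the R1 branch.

Combine the parallel branches: R_p = (1/67.0 + 1/61.4)⁻¹ = 32.04 kΩ.
Node voltage V_A = V_supply · R_p/(R_s + R_p) = 34.0 × 0.9336 = 31.74 V.
Branch current I = V_A/R1 = 31.74/67.0 = 0.4737 mA.

I ≈ 0.474 mA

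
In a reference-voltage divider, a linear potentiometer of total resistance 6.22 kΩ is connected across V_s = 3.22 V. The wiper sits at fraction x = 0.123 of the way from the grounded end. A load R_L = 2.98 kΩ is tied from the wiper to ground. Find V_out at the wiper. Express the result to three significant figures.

Lower segment x·R_p = 0.7651 kΩ; upper segment (1−x)·R_p = 5.455 kΩ.
(x·R_p) ‖ R_L = 0.6088 kΩ.
Then V_out = V_s · 0.6088/(5.455 + 0.6088) = 0.3233 V.
(Unloaded: V_out = x·V_s = 0.396 V.)

V_out ≈ 0.323 V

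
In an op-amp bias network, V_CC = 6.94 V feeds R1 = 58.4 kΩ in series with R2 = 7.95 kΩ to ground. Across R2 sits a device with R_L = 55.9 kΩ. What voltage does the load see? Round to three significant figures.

R2 ‖ R_L = (7.95 × 55.9)/(7.95 + 55.9) = 6.960 kΩ.
Now apply the divider: V_out = 6.94 × 0.1065 = 0.7390 V.

V_out ≈ 0.739 V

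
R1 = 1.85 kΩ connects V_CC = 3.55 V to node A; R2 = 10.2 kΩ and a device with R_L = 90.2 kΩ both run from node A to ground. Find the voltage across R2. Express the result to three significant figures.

R2 ‖ R_L = (10.2 × 90.2)/(10.2 + 90.2) = 9.164 kΩ.
Now apply the divider: V_out = 3.55 × 0.8320 = 2.954 V.
(Unloaded it would be 3.00 V; the load pulls it down.)

V_out ≈ 2.95 V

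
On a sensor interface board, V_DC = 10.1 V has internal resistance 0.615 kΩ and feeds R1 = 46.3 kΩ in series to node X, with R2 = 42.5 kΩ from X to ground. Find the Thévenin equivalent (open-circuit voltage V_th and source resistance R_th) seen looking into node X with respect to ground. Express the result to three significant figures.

R1' = 0.615 + 46.3 = 46.91 kΩ (source resistance + R1).
Open-circuit (no load on X): V_th = V_DC · R2/(R1' + R2) = 10.1 × 42.5/(46.91 + 42.5) = 4.801 V.
Zeroing V_DC shorts the top of R1' to ground, so R_th = R1' ‖ R2 = 22.30 kΩ.

V_th ≈ 4.80 V, R_th ≈ 22.3 kΩ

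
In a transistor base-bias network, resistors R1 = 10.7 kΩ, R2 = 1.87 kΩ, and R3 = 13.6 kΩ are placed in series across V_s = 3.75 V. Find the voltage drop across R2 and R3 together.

Total series resistance ΣR = 10.7 + 1.87 + 13.6 = 26.17 kΩ.
R_{R2..R3} = 1.87 + 13.6 = 15.47 kΩ.
Voltage divider: V = V_s · (15.47 / 26.17) = 3.75 × 0.5911 = 2.217 V.

V ≈ 2.22 V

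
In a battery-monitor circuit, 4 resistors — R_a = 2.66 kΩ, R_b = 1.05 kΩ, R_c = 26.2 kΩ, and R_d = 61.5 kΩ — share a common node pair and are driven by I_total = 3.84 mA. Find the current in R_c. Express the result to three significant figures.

ΣG = 1/2.66 + 1/1.05 + 1/26.2 + 1/61.5 = 1.383.
By the current-divider rule, I = I_total · G_k/ΣG = 3.84 × 0.02760 = 0.1060 mA.

I ≈ 0.106 mA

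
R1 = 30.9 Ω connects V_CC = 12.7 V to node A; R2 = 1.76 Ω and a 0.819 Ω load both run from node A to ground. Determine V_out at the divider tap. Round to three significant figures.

First combine the lower leg with the load: R2 ‖ R_L = 0.5589 Ω.
Voltage divider with the loaded lower leg: V_out = 12.7 × 0.5589/(30.9 + 0.5589) = 12.7 × 0.01777 = 0.2256 V.
(Unloaded it would be 0.684 V; the load pulls it down.)

V_out ≈ 0.226 V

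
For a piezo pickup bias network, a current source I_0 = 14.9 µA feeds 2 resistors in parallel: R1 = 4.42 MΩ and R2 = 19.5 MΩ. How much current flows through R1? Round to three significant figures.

Two-branch current divider: I_k = I_0 · R_other/(R_1 + R_2).
So I = 14.9 × 19.5/23.92 = 12.15 µA.

I ≈ 12.1 µA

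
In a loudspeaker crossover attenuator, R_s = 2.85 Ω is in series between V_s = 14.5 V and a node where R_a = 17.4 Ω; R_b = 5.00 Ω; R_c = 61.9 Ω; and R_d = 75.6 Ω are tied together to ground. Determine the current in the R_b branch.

Equivalent of the parallel group: R_p = 3.486 Ω.
V_A = 14.5 × 3.486/6.336 = 7.978 V.
I(R_b) = V_A / R_b = 7.978/5.00 = 1.596 A.

I ≈ 1.60 A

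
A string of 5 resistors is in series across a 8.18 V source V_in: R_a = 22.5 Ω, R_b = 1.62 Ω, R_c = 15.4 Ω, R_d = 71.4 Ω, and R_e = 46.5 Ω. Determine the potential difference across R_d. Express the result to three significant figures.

V ≈ 3.71 V

Total series resistance ΣR = 22.5 + 1.62 + 15.4 + 71.4 + 46.5 = 157.4 Ω.
V = V_in · R/ΣR = 8.18 × 0.4536 = 3.710 V.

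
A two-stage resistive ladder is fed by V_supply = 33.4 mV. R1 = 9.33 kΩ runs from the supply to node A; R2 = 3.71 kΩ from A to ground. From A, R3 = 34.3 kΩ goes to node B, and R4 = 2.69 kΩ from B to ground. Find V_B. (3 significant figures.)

Looking into the second stage from A: R3 + R4 = 36.99 kΩ appears in parallel with R2.
Effective lower resistance at A: R2 ‖ 36.99 = 3.372 kΩ.
First divider: V_A = V_supply · 3.372/(9.33 + 3.372) = 8.866 mV.
Then the unloaded second divider: V_B = V_A × R4/(R3+R4) = 8.866 × 0.07272 = 0.6448 mV.

V_B ≈ 0.645 mV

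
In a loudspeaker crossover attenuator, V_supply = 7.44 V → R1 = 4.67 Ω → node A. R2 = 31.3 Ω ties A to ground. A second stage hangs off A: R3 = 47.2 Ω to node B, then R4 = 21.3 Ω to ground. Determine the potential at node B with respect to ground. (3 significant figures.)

V_B ≈ 1.90 V

The second stage (R3 + R4 = 68.50 Ω) loads node A in parallel with R2.
R2 ‖ (R3+R4) = 21.48 Ω.
First divider: V_A = V_supply · 21.48/(4.67 + 21.48) = 6.112 V.
Stage 2 is unloaded, so V_B = V_A · R4/(R3+R4) = 6.112 × 21.3/68.50 = 1.900 V.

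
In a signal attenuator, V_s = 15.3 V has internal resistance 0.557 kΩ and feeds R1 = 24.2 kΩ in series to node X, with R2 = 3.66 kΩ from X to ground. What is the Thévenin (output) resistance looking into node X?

R_th ≈ 3.19 kΩ

R1' = 0.557 + 24.2 = 24.76 kΩ (source resistance + R1).
With V_s suppressed (replaced by a short), R_th = R1' ‖ R2 = (24.76 × 3.66)/(24.76 + 3.66) = 3.189 kΩ.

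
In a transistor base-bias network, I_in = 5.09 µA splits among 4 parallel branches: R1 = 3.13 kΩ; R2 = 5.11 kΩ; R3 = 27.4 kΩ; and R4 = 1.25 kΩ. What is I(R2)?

Total conductance ΣG = 1/3.13 + 1/5.11 + 1/27.4 + 1/1.25 = 1.352 (units of 1/kΩ).
R2 takes the fraction G_k/ΣG = 0.1957/1.352 = 0.1448, so I = 5.09 × 0.1448 = 0.7369 µA.

I ≈ 0.737 µA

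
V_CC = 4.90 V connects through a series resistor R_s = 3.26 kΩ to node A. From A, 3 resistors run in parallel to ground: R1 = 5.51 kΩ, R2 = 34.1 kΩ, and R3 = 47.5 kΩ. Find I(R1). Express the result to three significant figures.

I ≈ 0.506 mA

Combine the parallel branches: R_p = (1/5.51 + 1/34.1 + 1/47.5)⁻¹ = 4.313 kΩ.
Node voltage V_A = V_CC · R_p/(R_s + R_p) = 4.90 × 0.5695 = 2.791 V.
Branch current I = V_A/R1 = 2.791/5.51 = 0.5065 mA.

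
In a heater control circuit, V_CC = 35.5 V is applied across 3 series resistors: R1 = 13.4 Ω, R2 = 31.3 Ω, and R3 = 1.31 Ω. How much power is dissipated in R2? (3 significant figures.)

The common current is I = 35.5/46.01 = 0.7716 A.
V(R2) = I·R = 24.15 V; P = V·I = 24.15 × 0.7716 = 18.63 W.

P ≈ 18.6 W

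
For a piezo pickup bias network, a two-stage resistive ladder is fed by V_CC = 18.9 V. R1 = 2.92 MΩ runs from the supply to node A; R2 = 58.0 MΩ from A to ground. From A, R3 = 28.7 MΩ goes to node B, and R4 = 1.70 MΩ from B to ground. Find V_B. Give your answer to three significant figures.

V_B ≈ 0.922 V

Looking into the second stage from A: R3 + R4 = 30.40 MΩ appears in parallel with R2.
R2 ‖ (R3+R4) = 19.95 MΩ.
So V_A = 18.9 × 0.8723 = 16.49 V.
V_B = V_A × 0.05592 = 0.9219 V.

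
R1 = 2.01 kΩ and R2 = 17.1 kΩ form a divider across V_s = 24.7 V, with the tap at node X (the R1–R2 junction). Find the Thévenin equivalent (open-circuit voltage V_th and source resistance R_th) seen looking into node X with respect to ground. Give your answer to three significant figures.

V_th ≈ 22.1 V, R_th ≈ 1.80 kΩ

V_th is the unloaded tap voltage: V_s · R2/(R1+R2) = 24.7 × 0.8948 = 22.10 V.
Zeroing V_s shorts the top of R1 to ground, so R_th = R1 ‖ R2 = 1.799 kΩ.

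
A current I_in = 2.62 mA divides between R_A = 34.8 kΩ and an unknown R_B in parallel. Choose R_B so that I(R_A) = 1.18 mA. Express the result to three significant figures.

In a two-way split, I_A/I_in = R_B/(R_A + R_B).
With f = 0.4504, R_B = R_A · f/(1−f) = 34.8 × 0.8194 = 28.52 kΩ.

R_B ≈ 28.5 kΩ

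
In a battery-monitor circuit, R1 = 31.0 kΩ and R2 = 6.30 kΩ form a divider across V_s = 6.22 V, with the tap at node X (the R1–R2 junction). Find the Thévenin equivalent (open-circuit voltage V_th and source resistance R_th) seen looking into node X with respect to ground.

V_th ≈ 1.05 V, R_th ≈ 5.24 kΩ

With X open, the divider is unloaded: V_th = 6.22 × 6.30/37.30 = 1.051 V.
Looking into X with the source shorted: R_th = R1·R2/(R1+R2) = 31.00 × 6.30/37.30 = 5.236 kΩ.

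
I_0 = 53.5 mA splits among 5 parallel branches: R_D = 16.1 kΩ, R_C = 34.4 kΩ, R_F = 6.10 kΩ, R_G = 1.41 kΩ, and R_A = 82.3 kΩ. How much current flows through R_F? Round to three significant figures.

I ≈ 8.98 mA

ΣG = 1/16.1 + 1/34.4 + 1/6.10 + 1/1.41 + 1/82.3 = 0.9765.
By the current-divider rule, I = I_0 · G_k/ΣG = 53.5 × 0.1679 = 8.982 mA.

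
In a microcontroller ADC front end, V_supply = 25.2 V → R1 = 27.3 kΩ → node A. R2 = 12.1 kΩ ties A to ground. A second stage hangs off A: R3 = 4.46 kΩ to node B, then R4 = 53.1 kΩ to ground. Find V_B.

V_B ≈ 6.23 V

Node A sees R2 in parallel with the series input of stage 2, R3 + R4 = 57.56 kΩ.
R2 ‖ (R3+R4) = 9.998 kΩ.
So V_A = 25.2 × 0.2681 = 6.755 V.
Then the unloaded second divider: V_B = V_A × R4/(R3+R4) = 6.755 × 0.9225 = 6.232 V.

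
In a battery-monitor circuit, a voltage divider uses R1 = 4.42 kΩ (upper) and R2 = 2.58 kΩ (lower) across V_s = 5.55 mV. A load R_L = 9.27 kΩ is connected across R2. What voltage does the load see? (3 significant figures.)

V_out ≈ 1.74 mV

First combine the lower leg with the load: R2 ‖ R_L = 2.018 kΩ.
Voltage divider with the loaded lower leg: V_out = 5.55 × 2.018/(4.42 + 2.018) = 5.55 × 0.3135 = 1.740 mV.
(Unloaded it would be 2.05 mV; the load pulls it down.)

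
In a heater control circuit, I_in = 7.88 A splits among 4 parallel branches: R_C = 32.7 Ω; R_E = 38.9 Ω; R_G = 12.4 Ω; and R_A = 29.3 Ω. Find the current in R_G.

Conductances: ΣG = 1/32.7 + 1/38.9 + 1/12.4 + 1/29.3 = 0.1711 (1/Ω).
Current divider: I(R_G) = I_in · G_k/ΣG = 7.88 × (0.08065/0.1711) = 7.88 × 0.4714 = 3.715 A.

I ≈ 3.71 A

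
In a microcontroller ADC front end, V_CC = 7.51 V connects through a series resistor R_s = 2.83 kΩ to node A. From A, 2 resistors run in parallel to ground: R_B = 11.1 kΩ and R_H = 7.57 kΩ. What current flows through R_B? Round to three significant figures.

Equivalent of the parallel group: R_p = 4.501 kΩ.
Node voltage V_A = V_CC · R_p/(R_s + R_p) = 7.51 × 0.6139 = 4.611 V.
I(R_B) = V_A / R_B = 4.611/11.1 = 0.4154 mA.

I ≈ 0.415 mA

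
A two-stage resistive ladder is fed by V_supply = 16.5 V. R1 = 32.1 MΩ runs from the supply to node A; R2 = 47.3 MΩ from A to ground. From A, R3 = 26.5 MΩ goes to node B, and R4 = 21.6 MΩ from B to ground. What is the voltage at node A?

Node A sees R2 in parallel with the series input of stage 2, R3 + R4 = 48.10 MΩ.
R2 ‖ (R3+R4) = 23.85 MΩ.
So V_A = 16.5 × 0.4263 = 7.033 V.

V_A ≈ 7.03 V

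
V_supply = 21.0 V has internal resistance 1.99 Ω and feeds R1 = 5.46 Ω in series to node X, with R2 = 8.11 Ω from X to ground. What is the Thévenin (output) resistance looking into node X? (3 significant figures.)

R_th ≈ 3.88 Ω

R1' = 1.99 + 5.46 = 7.450 Ω (source resistance + R1).
With V_supply suppressed (replaced by a short), R_th = R1' ‖ R2 = (7.450 × 8.11)/(7.450 + 8.11) = 3.883 Ω.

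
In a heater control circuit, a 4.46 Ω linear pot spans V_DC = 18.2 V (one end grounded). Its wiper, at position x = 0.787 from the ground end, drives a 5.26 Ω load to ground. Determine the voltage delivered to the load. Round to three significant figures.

Lower segment x·R_p = 3.510 Ω; upper segment (1−x)·R_p = 0.9500 Ω.
Lower segment in parallel with the load: 3.510 ‖ 5.26 = 2.105 Ω.
Loaded-divider output: V_out = 18.2 × 0.6891 = 12.54 V.

V_out ≈ 12.5 V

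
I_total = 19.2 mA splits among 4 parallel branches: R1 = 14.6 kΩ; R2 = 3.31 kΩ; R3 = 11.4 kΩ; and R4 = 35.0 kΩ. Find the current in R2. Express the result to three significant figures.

I ≈ 11.9 mA

Total conductance ΣG = 1/14.6 + 1/3.31 + 1/11.4 + 1/35.0 = 0.4869 (units of 1/kΩ).
Current divider: I(R2) = I_total · G_k/ΣG = 19.2 × (0.3021/0.4869) = 19.2 × 0.6205 = 11.91 mA.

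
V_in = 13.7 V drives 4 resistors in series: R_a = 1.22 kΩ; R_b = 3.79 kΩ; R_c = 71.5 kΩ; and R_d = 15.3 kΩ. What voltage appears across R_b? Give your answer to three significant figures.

V ≈ 0.566 V

Total series resistance ΣR = 1.22 + 3.79 + 71.5 + 15.3 = 91.81 kΩ.
V = V_in · R/ΣR = 13.7 × 0.04128 = 0.5655 V.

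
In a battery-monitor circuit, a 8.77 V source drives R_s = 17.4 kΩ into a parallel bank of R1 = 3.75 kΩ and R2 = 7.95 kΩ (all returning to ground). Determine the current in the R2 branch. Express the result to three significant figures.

Parallel bank: R_p = 1/(1/3.75 + 1/7.95) = 2.548 kΩ.
V_A = 8.77 × 2.548/19.95 = 1.120 V.
Branch current I = V_A/R2 = 1.120/7.95 = 0.1409 mA.

I ≈ 0.141 mA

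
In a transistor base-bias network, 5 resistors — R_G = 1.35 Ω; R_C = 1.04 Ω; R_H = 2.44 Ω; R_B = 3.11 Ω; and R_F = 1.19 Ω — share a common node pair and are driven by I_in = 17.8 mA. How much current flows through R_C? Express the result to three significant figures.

Total conductance ΣG = 1/1.35 + 1/1.04 + 1/2.44 + 1/3.11 + 1/1.19 = 3.274 (units of 1/Ω).
R_C takes the fraction G_k/ΣG = 0.9615/3.274 = 0.2937, so I = 17.8 × 0.2937 = 5.228 mA.

I ≈ 5.23 mA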